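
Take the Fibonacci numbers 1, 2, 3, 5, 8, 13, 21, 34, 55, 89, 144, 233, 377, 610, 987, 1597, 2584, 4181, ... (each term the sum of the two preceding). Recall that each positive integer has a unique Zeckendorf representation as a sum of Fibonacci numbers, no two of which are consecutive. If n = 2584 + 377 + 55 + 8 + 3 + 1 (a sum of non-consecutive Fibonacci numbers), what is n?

2584 + 377 + 55 + 8 + 3 + 1 = 3028.

3028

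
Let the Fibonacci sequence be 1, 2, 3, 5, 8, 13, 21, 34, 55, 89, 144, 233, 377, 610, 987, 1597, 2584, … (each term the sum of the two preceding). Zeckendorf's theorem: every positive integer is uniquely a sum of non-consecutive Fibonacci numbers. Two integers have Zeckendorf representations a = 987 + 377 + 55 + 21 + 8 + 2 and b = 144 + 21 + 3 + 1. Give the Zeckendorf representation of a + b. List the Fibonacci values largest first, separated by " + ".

1597 + 21 + 1

The two numbers are 1450 and 169, so their sum is 1619.
1597 ≤ 1619 < 2584, so take 1597; remainder 22
21 ≤ 22 < 34, so take 21; remainder 1
1 ≤ 1 < 2, so take 1; remainder 0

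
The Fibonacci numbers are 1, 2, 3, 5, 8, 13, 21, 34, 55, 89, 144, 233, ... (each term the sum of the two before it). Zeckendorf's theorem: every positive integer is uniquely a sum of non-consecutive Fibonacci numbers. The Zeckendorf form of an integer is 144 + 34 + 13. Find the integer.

144 + 34 + 13 = 191.

191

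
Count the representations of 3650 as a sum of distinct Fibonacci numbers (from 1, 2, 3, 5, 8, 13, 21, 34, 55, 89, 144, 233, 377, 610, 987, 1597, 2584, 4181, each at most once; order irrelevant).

46

3650 = 2584+987+55+21+3 = 2584+987+55+21+2+1 = 2584+987+55+13+8+3 = 2584+610+377+55+21+3 = … (42 more), for 46 in all.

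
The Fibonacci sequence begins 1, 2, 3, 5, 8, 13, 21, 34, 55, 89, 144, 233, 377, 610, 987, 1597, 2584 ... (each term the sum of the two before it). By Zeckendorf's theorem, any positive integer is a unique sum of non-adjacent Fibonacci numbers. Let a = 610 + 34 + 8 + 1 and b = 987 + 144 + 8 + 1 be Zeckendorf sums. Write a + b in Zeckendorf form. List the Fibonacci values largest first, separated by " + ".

1597 + 144 + 34 + 13 + 5

The two numbers are 653 and 1140, so their sum is 1793.
Greedy algorithm:
1793 − 1597 = 196
196 − 144 = 52
52 − 34 = 18
18 − 13 = 5
5 − 5 = 0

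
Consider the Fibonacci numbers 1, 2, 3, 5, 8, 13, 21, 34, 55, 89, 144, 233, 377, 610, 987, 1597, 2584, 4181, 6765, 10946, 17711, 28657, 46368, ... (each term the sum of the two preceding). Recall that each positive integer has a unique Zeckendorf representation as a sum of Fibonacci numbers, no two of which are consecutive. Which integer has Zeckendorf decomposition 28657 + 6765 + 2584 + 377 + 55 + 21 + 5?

38464

28657 + 6765 + 2584 + 377 + 55 + 21 + 5 = 38464.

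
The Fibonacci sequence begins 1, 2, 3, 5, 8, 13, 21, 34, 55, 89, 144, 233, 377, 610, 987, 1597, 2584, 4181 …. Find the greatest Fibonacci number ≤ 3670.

2584 ≤ 3670 < 4181, so the largest Fibonacci number not exceeding 3670 is 2584.

2584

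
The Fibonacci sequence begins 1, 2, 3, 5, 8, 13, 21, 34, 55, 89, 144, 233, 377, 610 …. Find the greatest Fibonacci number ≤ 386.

377 ≤ 386 < 610, so the largest Fibonacci number not exceeding 386 is 377.

377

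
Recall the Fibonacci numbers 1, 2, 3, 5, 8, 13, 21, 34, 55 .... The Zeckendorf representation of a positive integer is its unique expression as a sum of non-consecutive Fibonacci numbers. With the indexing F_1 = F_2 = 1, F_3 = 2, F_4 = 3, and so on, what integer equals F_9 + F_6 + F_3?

F_9 + F_6 + F_3 = 34 + 8 + 2 = 44.

44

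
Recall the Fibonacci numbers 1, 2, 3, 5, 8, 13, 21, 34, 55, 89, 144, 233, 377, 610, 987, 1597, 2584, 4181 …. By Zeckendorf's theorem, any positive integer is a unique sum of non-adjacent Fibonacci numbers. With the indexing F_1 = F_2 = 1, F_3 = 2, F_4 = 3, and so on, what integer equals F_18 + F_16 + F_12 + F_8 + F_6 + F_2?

F_18 + F_16 + F_12 + F_8 + F_6 + F_2 = 2584 + 987 + 144 + 21 + 8 + 1 = 3745.

3745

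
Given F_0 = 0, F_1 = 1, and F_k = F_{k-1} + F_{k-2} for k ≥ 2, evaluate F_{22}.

Iterating the recurrence up to F_{16} = 987 and F_{15} = 610:
F_{17} = F_{16} + F_{15} = 987 + 610 = 1597
F_{18} = F_{17} + F_{16} = 1597 + 987 = 2584
F_{19} = F_{18} + F_{17} = 2584 + 1597 = 4181
F_{20} = F_{19} + F_{18} = 4181 + 2584 = 6765
F_{21} = F_{20} + F_{19} = 6765 + 4181 = 10946
F_{22} = F_{21} + F_{20} = 10946 + 6765 = 17711

17711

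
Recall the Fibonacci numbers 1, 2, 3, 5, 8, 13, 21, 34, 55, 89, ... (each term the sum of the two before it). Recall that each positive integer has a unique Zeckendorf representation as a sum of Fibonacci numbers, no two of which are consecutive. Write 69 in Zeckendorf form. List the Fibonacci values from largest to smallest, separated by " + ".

largest Fibonacci ≤ 69 is 55; 69 − 55 = 14
largest Fibonacci ≤ 14 is 13; 14 − 13 = 1
largest Fibonacci ≤ 1 is 1; 1 − 1 = 0
So 69 = 55 + 13 + 1, with no two terms consecutive in the sequence.

55 + 13 + 1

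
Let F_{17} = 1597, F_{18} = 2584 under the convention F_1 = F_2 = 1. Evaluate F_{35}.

9227465

By the addition formula F_{m+n} = F_m F_{n+1} + F_{m−1} F_n with m=18, n=17: F_{35} = 2584·2584 + 1597·1597 = 6677056 + 2550409 = 9227465.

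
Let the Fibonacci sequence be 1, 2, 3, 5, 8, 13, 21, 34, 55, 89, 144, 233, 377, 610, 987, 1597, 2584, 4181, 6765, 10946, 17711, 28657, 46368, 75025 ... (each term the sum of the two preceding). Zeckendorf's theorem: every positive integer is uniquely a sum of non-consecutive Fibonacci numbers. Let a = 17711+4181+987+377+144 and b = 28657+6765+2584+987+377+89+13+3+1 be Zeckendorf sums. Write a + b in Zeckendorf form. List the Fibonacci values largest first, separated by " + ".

The two numbers are 23400 and 39476, so their sum is 62876.
46368 ≤ 62876 < 75025, so take 46368; remainder 16508
10946 ≤ 16508 < 17711, so take 10946; remainder 5562
4181 ≤ 5562 < 6765, so take 4181; remainder 1381
987 ≤ 1381 < 1597, so take 987; remainder 394
377 ≤ 394 < 610, so take 377; remainder 17
13 ≤ 17 < 21, so take 13; remainder 4
3 ≤ 4 < 5, so take 3; remainder 1
1 ≤ 1 < 2, so take 1; remainder 0

46368 + 10946 + 4181 + 987 + 377 + 13 + 3 + 1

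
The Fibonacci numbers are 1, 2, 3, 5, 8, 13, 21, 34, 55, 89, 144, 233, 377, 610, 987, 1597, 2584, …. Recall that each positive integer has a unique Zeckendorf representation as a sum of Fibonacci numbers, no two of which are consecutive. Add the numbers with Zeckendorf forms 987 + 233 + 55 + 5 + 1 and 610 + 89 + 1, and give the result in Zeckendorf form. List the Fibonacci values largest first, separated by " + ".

The two numbers are 1281 and 700, so their sum is 1981.
1981: greatest Fibonacci not exceeding it is 1597, leaving 384
384: greatest Fibonacci not exceeding it is 377, leaving 7
7: greatest Fibonacci not exceeding it is 5, leaving 2
2: greatest Fibonacci not exceeding it is 2, leaving 0

1597 + 377 + 5 + 2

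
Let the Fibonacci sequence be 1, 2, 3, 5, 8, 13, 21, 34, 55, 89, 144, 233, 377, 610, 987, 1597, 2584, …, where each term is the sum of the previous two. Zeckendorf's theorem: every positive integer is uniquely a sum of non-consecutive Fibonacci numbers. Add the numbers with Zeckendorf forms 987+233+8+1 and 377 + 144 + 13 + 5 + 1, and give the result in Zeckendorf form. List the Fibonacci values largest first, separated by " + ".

1597 + 144 + 21 + 5 + 2

The two numbers are 1229 and 540, so their sum is 1769.
Greedily peel off the largest Fibonacci term at each step:
take 1597 (≤ 1769); 1769 − 1597 = 172
take 144 (≤ 172); 172 − 144 = 28
take 21 (≤ 28); 28 − 21 = 7
take 5 (≤ 7); 7 − 5 = 2
take 2 (≤ 2); 2 − 2 = 0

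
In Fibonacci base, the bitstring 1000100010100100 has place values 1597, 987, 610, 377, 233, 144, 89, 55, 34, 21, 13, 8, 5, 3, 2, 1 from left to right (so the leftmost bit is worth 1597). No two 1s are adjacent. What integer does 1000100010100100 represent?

Summing the place values of the 1 bits: 1597 + 233 + 34 + 13 + 3 = 1880.

1880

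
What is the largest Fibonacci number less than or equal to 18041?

17711 ≤ 18041 < 28657, so the largest Fibonacci number not exceeding 18041 is 17711.

17711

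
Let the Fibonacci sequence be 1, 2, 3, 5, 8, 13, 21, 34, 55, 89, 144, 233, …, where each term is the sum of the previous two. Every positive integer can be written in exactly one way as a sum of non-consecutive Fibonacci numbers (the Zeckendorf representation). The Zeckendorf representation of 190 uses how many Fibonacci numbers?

5

190: greatest Fibonacci not exceeding it is 144, leaving 46
46: greatest Fibonacci not exceeding it is 34, leaving 12
12: greatest Fibonacci not exceeding it is 8, leaving 4
4: greatest Fibonacci not exceeding it is 3, leaving 1
1: greatest Fibonacci not exceeding it is 1, leaving 0
190 = 144 + 34 + 8 + 3 + 1, which has 5 terms.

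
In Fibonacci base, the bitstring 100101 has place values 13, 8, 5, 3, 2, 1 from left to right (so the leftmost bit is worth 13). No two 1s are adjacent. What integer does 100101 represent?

Summing the place values of the 1 bits: 13 + 3 + 1 = 17.

17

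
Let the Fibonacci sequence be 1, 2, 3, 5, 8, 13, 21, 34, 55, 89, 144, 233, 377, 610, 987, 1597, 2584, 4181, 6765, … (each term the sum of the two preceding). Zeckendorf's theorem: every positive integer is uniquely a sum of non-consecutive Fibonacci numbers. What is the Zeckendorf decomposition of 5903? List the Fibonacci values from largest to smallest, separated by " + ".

Greedy algorithm:
largest Fibonacci ≤ 5903 is 4181; 5903 − 4181 = 1722
largest Fibonacci ≤ 1722 is 1597; 1722 − 1597 = 125
largest Fibonacci ≤ 125 is 89; 125 − 89 = 36
largest Fibonacci ≤ 36 is 34; 36 − 34 = 2
largest Fibonacci ≤ 2 is 2; 2 − 2 = 0
So 5903 = 4181 + 1597 + 89 + 34 + 2, with no two terms consecutive in the sequence.

4181 + 1597 + 89 + 34 + 2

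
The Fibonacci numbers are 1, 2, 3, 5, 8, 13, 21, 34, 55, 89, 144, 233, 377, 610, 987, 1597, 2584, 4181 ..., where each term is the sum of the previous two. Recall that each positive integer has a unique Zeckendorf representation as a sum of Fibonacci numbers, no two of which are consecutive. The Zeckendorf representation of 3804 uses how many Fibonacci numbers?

3804: greatest Fibonacci not exceeding it is 2584, leaving 1220
1220: greatest Fibonacci not exceeding it is 987, leaving 233
233: greatest Fibonacci not exceeding it is 233, leaving 0
3804 = 2584 + 987 + 233, which has 3 terms.

3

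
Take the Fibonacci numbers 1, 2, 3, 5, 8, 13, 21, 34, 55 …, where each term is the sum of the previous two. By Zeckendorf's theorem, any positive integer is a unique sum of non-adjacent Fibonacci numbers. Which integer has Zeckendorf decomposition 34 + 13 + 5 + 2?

34 + 13 + 5 + 2 = 54.

54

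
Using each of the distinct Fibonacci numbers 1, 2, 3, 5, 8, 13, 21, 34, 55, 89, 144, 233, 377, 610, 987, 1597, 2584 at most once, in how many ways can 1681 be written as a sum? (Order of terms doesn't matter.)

1681 = 1597+55+21+8 = 1597+55+21+5+3 = 987+610+55+21+8 = … (25 more), for 28 in all.

28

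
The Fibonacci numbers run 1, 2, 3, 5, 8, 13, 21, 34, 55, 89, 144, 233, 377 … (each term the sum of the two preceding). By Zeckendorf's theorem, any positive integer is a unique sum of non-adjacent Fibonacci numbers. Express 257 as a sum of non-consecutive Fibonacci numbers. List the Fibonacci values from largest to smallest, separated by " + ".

Greedily peel off the largest Fibonacci term at each step:
257: greatest Fibonacci not exceeding it is 233, leaving 24
24: greatest Fibonacci not exceeding it is 21, leaving 3
3: greatest Fibonacci not exceeding it is 3, leaving 0
So 257 = 233 + 21 + 3, with no two terms consecutive in the sequence.

233 + 21 + 3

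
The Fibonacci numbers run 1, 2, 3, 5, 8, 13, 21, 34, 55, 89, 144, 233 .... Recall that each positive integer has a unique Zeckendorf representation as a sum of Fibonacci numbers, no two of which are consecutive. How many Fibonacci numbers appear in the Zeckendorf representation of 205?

4

Repeatedly subtract the largest Fibonacci number that fits:
take 144 (≤ 205); 205 − 144 = 61
take 55 (≤ 61); 61 − 55 = 6
take 5 (≤ 6); 6 − 5 = 1
take 1 (≤ 1); 1 − 1 = 0
205 = 144 + 55 + 5 + 1, which has 4 terms.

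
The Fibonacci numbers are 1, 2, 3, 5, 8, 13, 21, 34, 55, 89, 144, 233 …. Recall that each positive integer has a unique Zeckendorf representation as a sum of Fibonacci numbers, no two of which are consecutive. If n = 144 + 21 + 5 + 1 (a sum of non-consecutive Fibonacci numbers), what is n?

171

144 + 21 + 5 + 1 = 171.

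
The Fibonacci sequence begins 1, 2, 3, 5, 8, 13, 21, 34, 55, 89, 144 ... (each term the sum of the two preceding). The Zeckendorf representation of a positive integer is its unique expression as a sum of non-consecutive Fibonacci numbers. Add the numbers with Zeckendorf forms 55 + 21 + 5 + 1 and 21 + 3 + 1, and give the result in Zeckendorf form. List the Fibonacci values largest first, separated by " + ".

89 + 13 + 5

The two numbers are 82 and 25, so their sum is 107.
Greedy algorithm:
107: greatest Fibonacci not exceeding it is 89, leaving 18
18: greatest Fibonacci not exceeding it is 13, leaving 5
5: greatest Fibonacci not exceeding it is 5, leaving 0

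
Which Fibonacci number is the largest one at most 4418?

4181 ≤ 4418 < 6765, so the largest Fibonacci number not exceeding 4418 is 4181.

4181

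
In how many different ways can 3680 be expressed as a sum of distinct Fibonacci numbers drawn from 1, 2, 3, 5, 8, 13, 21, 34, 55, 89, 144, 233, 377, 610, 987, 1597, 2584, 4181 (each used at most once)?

Starting from the Zeckendorf form and repeatedly splitting a term F_k into F_{k−1} + F_{k−2} (when neither is already used) reaches every representation.
3680 = 2584+987+89+13+5+2 = 2584+987+55+34+13+5+2 = 2584+610+377+89+13+5+2 = 2584+610+377+55+34+13+5+2 = … (6 more), for 10 in all.

10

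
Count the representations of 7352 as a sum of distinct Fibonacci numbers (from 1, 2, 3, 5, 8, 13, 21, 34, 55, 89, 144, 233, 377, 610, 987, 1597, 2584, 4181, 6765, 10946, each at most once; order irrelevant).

7352 = 6765+377+144+55+8+3 = 6765+377+144+55+8+2+1 = 6765+377+144+34+21+8+3 = … (46 more), for 49 in all.

49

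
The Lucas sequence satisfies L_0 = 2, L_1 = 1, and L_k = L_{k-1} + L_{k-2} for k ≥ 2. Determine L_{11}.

Iterating the recurrence up to L_{3} = 4 and L_{2} = 3:
L_{4} = L_{3} + L_{2} = 4 + 3 = 7
L_{5} = L_{4} + L_{3} = 7 + 4 = 11
L_{6} = L_{5} + L_{4} = 11 + 7 = 18
L_{7} = L_{6} + L_{5} = 18 + 11 = 29
L_{8} = L_{7} + L_{6} = 29 + 18 = 47
L_{9} = L_{8} + L_{7} = 47 + 29 = 76
L_{10} = L_{9} + L_{8} = 76 + 47 = 123
L_{11} = L_{10} + L_{9} = 123 + 76 = 199

199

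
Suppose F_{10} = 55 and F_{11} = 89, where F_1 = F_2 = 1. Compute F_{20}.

By the doubling identity F_{2k} = F_k(2F_{k+1} − F_k): F_{20} = 55·(2·89 − 55) = 55·123 = 6765.

6765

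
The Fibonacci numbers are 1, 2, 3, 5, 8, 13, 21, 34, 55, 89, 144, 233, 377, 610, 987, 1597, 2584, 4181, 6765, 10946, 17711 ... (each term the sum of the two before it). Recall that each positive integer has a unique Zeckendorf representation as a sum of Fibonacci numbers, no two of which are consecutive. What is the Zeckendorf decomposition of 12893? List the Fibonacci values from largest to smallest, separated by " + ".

10946 + 1597 + 233 + 89 + 21 + 5 + 2

largest Fibonacci ≤ 12893 is 10946; 12893 − 10946 = 1947
largest Fibonacci ≤ 1947 is 1597; 1947 − 1597 = 350
largest Fibonacci ≤ 350 is 233; 350 − 233 = 117
largest Fibonacci ≤ 117 is 89; 117 − 89 = 28
largest Fibonacci ≤ 28 is 21; 28 − 21 = 7
largest Fibonacci ≤ 7 is 5; 7 − 5 = 2
largest Fibonacci ≤ 2 is 2; 2 − 2 = 0
So 12893 = 10946 + 1597 + 233 + 89 + 21 + 5 + 2, with no two terms consecutive in the sequence.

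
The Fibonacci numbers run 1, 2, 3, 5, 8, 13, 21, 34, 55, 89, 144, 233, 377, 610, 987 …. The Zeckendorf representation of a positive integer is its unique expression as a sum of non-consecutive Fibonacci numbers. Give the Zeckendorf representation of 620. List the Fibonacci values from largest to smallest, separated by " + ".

610 + 8 + 2

take 610 (≤ 620); 620 − 610 = 10
take 8 (≤ 10); 10 − 8 = 2
take 2 (≤ 2); 2 − 2 = 0
So 620 = 610 + 8 + 2, with no two terms consecutive in the sequence.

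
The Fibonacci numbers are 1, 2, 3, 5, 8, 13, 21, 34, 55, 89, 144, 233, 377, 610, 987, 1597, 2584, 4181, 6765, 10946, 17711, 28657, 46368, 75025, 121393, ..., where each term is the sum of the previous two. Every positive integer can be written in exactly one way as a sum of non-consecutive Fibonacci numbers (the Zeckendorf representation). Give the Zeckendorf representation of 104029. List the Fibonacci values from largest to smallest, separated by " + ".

75025 + 28657 + 233 + 89 + 21 + 3 + 1

75025 ≤ 104029 < 121393, so take 75025; remainder 29004
28657 ≤ 29004 < 46368, so take 28657; remainder 347
233 ≤ 347 < 377, so take 233; remainder 114
89 ≤ 114 < 144, so take 89; remainder 25
21 ≤ 25 < 34, so take 21; remainder 4
3 ≤ 4 < 5, so take 3; remainder 1
1 ≤ 1 < 2, so take 1; remainder 0
So 104029 = 75025 + 28657 + 233 + 89 + 21 + 3 + 1, with no two terms consecutive in the sequence.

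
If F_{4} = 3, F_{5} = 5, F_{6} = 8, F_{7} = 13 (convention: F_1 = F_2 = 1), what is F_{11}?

89

By the addition formula F_{m+n} = F_m F_{n+1} + F_{m−1} F_n with m=7, n=4: F_{11} = 13·5 + 8·3 = 65 + 24 = 89.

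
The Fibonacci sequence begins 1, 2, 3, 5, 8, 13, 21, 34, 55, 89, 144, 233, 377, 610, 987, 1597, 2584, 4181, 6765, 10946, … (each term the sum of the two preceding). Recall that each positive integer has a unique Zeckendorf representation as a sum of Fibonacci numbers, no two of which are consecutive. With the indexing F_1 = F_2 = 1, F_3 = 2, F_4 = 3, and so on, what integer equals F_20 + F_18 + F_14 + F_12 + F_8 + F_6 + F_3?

9901

F_20 + F_18 + F_14 + F_12 + F_8 + F_6 + F_3 = 6765 + 2584 + 377 + 144 + 21 + 8 + 2 = 9901.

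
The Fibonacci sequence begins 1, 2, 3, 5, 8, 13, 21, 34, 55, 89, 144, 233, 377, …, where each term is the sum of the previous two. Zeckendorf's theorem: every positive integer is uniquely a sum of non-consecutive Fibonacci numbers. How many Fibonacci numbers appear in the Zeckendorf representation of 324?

3

Repeatedly subtract the largest Fibonacci number that fits:
324 − 233 = 91
91 − 89 = 2
2 − 2 = 0
324 = 233 + 89 + 2, which has 3 terms.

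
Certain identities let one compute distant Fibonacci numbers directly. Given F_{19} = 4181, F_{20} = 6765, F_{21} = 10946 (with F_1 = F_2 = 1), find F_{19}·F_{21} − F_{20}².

1

4181·10946 − 6765² = 45765226 − 45765225 = 1. (Cassini's identity: F_{k−1}F_{k+1} − F_k² = (−1)^k.)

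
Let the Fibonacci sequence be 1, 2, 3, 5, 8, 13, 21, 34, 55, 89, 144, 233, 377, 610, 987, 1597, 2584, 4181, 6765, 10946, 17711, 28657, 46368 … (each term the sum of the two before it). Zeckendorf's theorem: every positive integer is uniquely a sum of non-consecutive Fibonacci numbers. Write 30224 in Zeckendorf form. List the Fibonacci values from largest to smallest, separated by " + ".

Greedy algorithm:
subtract 28657 from 30224: 1567 remains
subtract 987 from 1567: 580 remains
subtract 377 from 580: 203 remains
subtract 144 from 203: 59 remains
subtract 55 from 59: 4 remains
subtract 3 from 4: 1 remains
subtract 1 from 1: 0 remains
So 30224 = 28657 + 987 + 377 + 144 + 55 + 3 + 1, with no two terms consecutive in the sequence.

28657 + 987 + 377 + 144 + 55 + 3 + 1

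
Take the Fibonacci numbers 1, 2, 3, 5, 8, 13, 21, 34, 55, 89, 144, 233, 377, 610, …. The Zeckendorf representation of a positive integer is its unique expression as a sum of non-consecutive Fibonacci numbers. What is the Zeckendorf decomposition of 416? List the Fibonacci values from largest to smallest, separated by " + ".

Greedy algorithm:
416 − 377 = 39
39 − 34 = 5
5 − 5 = 0
So 416 = 377 + 34 + 5, with no two terms consecutive in the sequence.

377 + 34 + 5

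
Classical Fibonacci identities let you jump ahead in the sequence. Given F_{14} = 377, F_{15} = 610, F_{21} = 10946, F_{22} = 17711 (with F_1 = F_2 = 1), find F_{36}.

By the addition formula F_{m+n} = F_m F_{n+1} + F_{m−1} F_n with m=22, n=14: F_{36} = 17711·610 + 10946·377 = 10803710 + 4126642 = 14930352.

14930352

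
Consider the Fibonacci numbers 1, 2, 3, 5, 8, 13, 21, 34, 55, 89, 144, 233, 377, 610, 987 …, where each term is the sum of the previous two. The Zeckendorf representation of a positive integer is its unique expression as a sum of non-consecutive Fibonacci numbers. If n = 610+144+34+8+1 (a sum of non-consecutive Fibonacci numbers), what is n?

797

610+144+34+8+1 = 797.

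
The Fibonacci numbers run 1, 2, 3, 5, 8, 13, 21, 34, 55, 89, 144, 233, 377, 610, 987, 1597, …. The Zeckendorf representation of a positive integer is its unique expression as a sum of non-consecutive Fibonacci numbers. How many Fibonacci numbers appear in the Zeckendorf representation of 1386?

4

Repeatedly subtract the largest Fibonacci number that fits:
subtract 987 from 1386: 399 remains
subtract 377 from 399: 22 remains
subtract 21 from 22: 1 remains
subtract 1 from 1: 0 remains
1386 = 987 + 377 + 21 + 1, which has 4 terms.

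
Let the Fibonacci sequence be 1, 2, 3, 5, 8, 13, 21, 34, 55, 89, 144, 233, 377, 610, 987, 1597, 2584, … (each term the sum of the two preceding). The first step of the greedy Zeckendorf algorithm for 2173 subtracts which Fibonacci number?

1597 ≤ 2173 < 2584, so the largest Fibonacci number not exceeding 2173 is 1597.

1597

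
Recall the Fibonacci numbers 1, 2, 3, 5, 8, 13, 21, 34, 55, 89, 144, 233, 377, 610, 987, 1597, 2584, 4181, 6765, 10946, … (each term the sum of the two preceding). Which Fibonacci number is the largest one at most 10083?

6765

6765 ≤ 10083 < 10946, so the largest Fibonacci number not exceeding 10083 is 6765.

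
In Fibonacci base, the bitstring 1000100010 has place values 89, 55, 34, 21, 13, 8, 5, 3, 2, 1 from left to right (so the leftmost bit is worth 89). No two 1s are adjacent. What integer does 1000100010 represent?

Summing the place values of the 1 bits: 89 + 13 + 2 = 104.

104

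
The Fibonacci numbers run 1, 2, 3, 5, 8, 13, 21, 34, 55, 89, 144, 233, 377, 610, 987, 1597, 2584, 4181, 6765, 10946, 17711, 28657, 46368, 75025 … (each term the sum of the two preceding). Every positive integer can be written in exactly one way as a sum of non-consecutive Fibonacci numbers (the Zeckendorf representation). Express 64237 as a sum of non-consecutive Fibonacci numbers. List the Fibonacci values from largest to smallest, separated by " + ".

take 46368 (≤ 64237); 64237 − 46368 = 17869
take 17711 (≤ 17869); 17869 − 17711 = 158
take 144 (≤ 158); 158 − 144 = 14
take 13 (≤ 14); 14 − 13 = 1
take 1 (≤ 1); 1 − 1 = 0
So 64237 = 46368 + 17711 + 144 + 13 + 1, with no two terms consecutive in the sequence.

46368 + 17711 + 144 + 13 + 1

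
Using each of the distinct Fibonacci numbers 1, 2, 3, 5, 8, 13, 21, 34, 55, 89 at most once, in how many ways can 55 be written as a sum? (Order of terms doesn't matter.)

5

Each representation comes from the Zeckendorf form by replacing some F_k with F_{k−1} + F_{k−2} where possible.
55 = 55 = 34+21 = 34+13+8 = 34+13+5+3 = … (1 more), for 5 in all.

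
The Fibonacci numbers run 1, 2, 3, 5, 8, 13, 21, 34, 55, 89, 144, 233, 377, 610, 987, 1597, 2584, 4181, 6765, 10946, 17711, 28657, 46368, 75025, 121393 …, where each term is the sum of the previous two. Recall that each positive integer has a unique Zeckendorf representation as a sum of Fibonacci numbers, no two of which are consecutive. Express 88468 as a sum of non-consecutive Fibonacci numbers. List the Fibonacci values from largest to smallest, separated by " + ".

75025 + 10946 + 1597 + 610 + 233 + 55 + 2

largest Fibonacci ≤ 88468 is 75025; 88468 − 75025 = 13443
largest Fibonacci ≤ 13443 is 10946; 13443 − 10946 = 2497
largest Fibonacci ≤ 2497 is 1597; 2497 − 1597 = 900
largest Fibonacci ≤ 900 is 610; 900 − 610 = 290
largest Fibonacci ≤ 290 is 233; 290 − 233 = 57
largest Fibonacci ≤ 57 is 55; 57 − 55 = 2
largest Fibonacci ≤ 2 is 2; 2 − 2 = 0
So 88468 = 75025 + 10946 + 1597 + 610 + 233 + 55 + 2, with no two terms consecutive in the sequence.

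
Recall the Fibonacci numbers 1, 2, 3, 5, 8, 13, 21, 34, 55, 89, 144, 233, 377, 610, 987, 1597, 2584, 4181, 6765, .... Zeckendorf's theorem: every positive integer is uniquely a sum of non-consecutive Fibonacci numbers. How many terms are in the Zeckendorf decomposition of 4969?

4

4181 ≤ 4969 < 6765, so take 4181; remainder 788
610 ≤ 788 < 987, so take 610; remainder 178
144 ≤ 178 < 233, so take 144; remainder 34
34 ≤ 34 < 55, so take 34; remainder 0
4969 = 4181 + 610 + 144 + 34, which has 4 terms.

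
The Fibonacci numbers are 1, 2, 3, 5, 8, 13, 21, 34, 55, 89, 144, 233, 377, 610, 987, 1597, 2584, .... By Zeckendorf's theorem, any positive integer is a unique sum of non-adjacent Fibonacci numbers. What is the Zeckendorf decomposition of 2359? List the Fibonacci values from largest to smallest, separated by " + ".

1597 + 610 + 144 + 8

Greedy algorithm:
1597 ≤ 2359 < 2584, so take 1597; remainder 762
610 ≤ 762 < 987, so take 610; remainder 152
144 ≤ 152 < 233, so take 144; remainder 8
8 ≤ 8 < 13, so take 8; remainder 0
So 2359 = 1597 + 610 + 144 + 8, with no two terms consecutive in the sequence.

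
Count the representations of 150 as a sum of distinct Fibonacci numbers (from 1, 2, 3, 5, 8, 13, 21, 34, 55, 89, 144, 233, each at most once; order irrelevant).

Starting from the Zeckendorf form and repeatedly splitting a term F_k into F_{k−1} + F_{k−2} (when neither is already used) reaches every representation.
150 = 144+5+1 = 144+3+2+1 = 89+55+5+1 = 89+55+3+2+1 = … (4 more), for 8 in all.

8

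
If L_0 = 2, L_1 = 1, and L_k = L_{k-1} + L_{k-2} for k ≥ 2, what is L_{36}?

Iterating the recurrence up to L_{29} = 1149851 and L_{28} = 710647:
L_{30} = L_{29} + L_{28} = 1149851 + 710647 = 1860498
L_{31} = L_{30} + L_{29} = 1860498 + 1149851 = 3010349
L_{32} = L_{31} + L_{30} = 3010349 + 1860498 = 4870847
L_{33} = L_{32} + L_{31} = 4870847 + 3010349 = 7881196
L_{34} = L_{33} + L_{32} = 7881196 + 4870847 = 12752043
L_{35} = L_{34} + L_{33} = 12752043 + 7881196 = 20633239
L_{36} = L_{35} + L_{34} = 20633239 + 12752043 = 33385282

33385282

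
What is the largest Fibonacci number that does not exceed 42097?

28657

28657 ≤ 42097 < 46368, so the largest Fibonacci number not exceeding 42097 is 28657.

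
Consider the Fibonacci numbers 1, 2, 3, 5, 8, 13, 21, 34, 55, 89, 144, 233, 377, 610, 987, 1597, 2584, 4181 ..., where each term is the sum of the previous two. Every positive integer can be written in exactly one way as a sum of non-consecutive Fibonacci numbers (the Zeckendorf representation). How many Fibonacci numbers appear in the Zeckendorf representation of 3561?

3561: greatest Fibonacci not exceeding it is 2584, leaving 977
977: greatest Fibonacci not exceeding it is 610, leaving 367
367: greatest Fibonacci not exceeding it is 233, leaving 134
134: greatest Fibonacci not exceeding it is 89, leaving 45
45: greatest Fibonacci not exceeding it is 34, leaving 11
11: greatest Fibonacci not exceeding it is 8, leaving 3
3: greatest Fibonacci not exceeding it is 3, leaving 0
3561 = 2584 + 610 + 233 + 89 + 34 + 8 + 3, which has 7 terms.

7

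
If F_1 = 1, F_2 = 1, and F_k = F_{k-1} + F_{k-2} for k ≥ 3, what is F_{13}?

Iterating the recurrence up to F_{6} = 8 and F_{5} = 5:
F_{7} = F_{6} + F_{5} = 8 + 5 = 13
F_{8} = F_{7} + F_{6} = 13 + 8 = 21
F_{9} = F_{8} + F_{7} = 21 + 13 = 34
F_{10} = F_{9} + F_{8} = 34 + 21 = 55
F_{11} = F_{10} + F_{9} = 55 + 34 = 89
F_{12} = F_{11} + F_{10} = 89 + 55 = 144
F_{13} = F_{12} + F_{11} = 144 + 89 = 233

233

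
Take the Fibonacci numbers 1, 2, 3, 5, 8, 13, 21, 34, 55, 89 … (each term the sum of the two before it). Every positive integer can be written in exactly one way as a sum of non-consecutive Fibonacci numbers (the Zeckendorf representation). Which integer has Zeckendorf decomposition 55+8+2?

55+8+2 = 65.

65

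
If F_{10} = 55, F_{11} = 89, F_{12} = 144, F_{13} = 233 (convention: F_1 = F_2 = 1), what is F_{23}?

28657

By the addition formula F_{m+n} = F_m F_{n+1} + F_{m−1} F_n with m=13, n=10: F_{23} = 233·89 + 144·55 = 20737 + 7920 = 28657.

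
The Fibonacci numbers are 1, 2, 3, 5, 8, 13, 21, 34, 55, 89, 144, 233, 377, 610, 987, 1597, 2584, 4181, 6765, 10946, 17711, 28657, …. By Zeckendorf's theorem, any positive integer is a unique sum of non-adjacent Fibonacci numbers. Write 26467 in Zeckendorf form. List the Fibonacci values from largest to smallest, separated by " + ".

Greedy algorithm:
26467 − 17711 = 8756
8756 − 6765 = 1991
1991 − 1597 = 394
394 − 377 = 17
17 − 13 = 4
4 − 3 = 1
1 − 1 = 0
So 26467 = 17711 + 6765 + 1597 + 377 + 13 + 3 + 1, with no two terms consecutive in the sequence.

17711 + 6765 + 1597 + 377 + 13 + 3 + 1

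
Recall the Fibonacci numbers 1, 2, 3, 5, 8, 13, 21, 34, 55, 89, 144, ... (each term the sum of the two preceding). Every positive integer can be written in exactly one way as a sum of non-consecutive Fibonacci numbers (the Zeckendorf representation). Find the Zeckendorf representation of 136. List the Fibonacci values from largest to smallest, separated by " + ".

Repeatedly subtract the largest Fibonacci number that fits:
subtract 89 from 136: 47 remains
subtract 34 from 47: 13 remains
subtract 13 from 13: 0 remains
So 136 = 89 + 34 + 13, with no two terms consecutive in the sequence.

89 + 34 + 13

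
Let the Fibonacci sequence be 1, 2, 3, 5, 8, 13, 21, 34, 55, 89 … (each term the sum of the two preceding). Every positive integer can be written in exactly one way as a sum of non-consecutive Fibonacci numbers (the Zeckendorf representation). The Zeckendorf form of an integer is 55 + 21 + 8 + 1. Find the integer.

55 + 21 + 8 + 1 = 85.

85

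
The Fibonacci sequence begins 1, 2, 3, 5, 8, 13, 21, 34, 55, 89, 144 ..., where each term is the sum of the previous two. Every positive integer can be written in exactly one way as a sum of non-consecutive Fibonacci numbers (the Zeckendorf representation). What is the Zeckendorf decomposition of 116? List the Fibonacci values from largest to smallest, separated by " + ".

89 + 21 + 5 + 1

116 − 89 = 27
27 − 21 = 6
6 − 5 = 1
1 − 1 = 0
So 116 = 89 + 21 + 5 + 1, with no two terms consecutive in the sequence.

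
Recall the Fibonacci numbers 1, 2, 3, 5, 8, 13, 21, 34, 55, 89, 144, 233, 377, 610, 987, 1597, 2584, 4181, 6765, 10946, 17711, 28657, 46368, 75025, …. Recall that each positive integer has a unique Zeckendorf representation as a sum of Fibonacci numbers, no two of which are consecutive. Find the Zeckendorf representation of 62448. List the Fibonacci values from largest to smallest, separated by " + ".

62448: greatest Fibonacci not exceeding it is 46368, leaving 16080
16080: greatest Fibonacci not exceeding it is 10946, leaving 5134
5134: greatest Fibonacci not exceeding it is 4181, leaving 953
953: greatest Fibonacci not exceeding it is 610, leaving 343
343: greatest Fibonacci not exceeding it is 233, leaving 110
110: greatest Fibonacci not exceeding it is 89, leaving 21
21: greatest Fibonacci not exceeding it is 21, leaving 0
So 62448 = 46368 + 10946 + 4181 + 610 + 233 + 89 + 21, with no two terms consecutive in the sequence.

46368 + 10946 + 4181 + 610 + 233 + 89 + 21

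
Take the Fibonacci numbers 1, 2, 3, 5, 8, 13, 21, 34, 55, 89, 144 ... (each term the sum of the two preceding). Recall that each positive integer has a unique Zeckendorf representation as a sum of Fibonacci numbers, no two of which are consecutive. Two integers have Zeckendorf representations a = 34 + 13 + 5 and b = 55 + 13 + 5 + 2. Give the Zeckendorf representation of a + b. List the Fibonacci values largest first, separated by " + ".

89 + 34 + 3 + 1

The two numbers are 52 and 75, so their sum is 127.
Repeatedly subtract the largest Fibonacci number that fits:
127: greatest Fibonacci not exceeding it is 89, leaving 38
38: greatest Fibonacci not exceeding it is 34, leaving 4
4: greatest Fibonacci not exceeding it is 3, leaving 1
1: greatest Fibonacci not exceeding it is 1, leaving 0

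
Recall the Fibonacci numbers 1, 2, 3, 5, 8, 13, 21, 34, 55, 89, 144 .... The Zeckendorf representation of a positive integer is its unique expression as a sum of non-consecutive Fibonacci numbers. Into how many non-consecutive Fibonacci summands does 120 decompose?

Greedily peel off the largest Fibonacci term at each step:
largest Fibonacci ≤ 120 is 89; 120 − 89 = 31
largest Fibonacci ≤ 31 is 21; 31 − 21 = 10
largest Fibonacci ≤ 10 is 8; 10 − 8 = 2
largest Fibonacci ≤ 2 is 2; 2 − 2 = 0
120 = 89 + 21 + 8 + 2, which has 4 terms.

4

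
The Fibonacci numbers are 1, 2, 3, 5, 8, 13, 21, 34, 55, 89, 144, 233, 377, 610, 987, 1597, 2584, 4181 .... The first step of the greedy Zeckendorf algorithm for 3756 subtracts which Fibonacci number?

2584 ≤ 3756 < 4181, so the largest Fibonacci number not exceeding 3756 is 2584.

2584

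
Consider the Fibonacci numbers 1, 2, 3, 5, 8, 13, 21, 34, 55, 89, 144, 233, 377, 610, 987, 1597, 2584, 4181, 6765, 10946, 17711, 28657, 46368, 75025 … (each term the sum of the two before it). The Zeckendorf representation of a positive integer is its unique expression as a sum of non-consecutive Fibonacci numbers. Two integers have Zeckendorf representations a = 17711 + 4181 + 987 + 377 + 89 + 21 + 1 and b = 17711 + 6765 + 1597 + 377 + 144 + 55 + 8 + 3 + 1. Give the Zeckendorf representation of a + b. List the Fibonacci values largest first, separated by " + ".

The two numbers are 23367 and 26661, so their sum is 50028.
subtract 46368 from 50028: 3660 remains
subtract 2584 from 3660: 1076 remains
subtract 987 from 1076: 89 remains
subtract 89 from 89: 0 remains

46368 + 2584 + 987 + 89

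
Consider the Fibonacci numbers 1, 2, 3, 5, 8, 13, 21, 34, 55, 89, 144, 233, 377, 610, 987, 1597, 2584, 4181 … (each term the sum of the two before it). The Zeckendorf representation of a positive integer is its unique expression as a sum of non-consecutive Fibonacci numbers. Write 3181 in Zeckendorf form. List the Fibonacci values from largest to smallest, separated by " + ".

Repeatedly subtract the largest Fibonacci number that fits:
3181: greatest Fibonacci not exceeding it is 2584, leaving 597
597: greatest Fibonacci not exceeding it is 377, leaving 220
220: greatest Fibonacci not exceeding it is 144, leaving 76
76: greatest Fibonacci not exceeding it is 55, leaving 21
21: greatest Fibonacci not exceeding it is 21, leaving 0
So 3181 = 2584 + 377 + 144 + 55 + 21, with no two terms consecutive in the sequence.

2584 + 377 + 144 + 55 + 21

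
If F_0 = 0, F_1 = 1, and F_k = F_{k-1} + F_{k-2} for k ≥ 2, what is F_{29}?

Iterating the recurrence up to F_{23} = 28657 and F_{22} = 17711:
F_{24} = F_{23} + F_{22} = 28657 + 17711 = 46368
F_{25} = F_{24} + F_{23} = 46368 + 28657 = 75025
F_{26} = F_{25} + F_{24} = 75025 + 46368 = 121393
F_{27} = F_{26} + F_{25} = 121393 + 75025 = 196418
F_{28} = F_{27} + F_{26} = 196418 + 121393 = 317811
F_{29} = F_{28} + F_{27} = 317811 + 196418 = 514229

514229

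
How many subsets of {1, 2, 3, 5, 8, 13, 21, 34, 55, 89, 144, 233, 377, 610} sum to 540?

15

Starting from the Zeckendorf form and repeatedly splitting a term F_k into F_{k−1} + F_{k−2} (when neither is already used) reaches every representation.
540 = 377+144+13+5+1 = 377+144+13+3+2+1 = 377+89+55+13+5+1 = 377+144+8+5+3+2+1 = 377+89+55+13+3+2+1 = … (10 more), for 15 in all.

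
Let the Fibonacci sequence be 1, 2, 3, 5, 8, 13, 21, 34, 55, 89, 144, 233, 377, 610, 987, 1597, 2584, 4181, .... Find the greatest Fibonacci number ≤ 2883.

2584

2584 ≤ 2883 < 4181, so the largest Fibonacci number not exceeding 2883 is 2584.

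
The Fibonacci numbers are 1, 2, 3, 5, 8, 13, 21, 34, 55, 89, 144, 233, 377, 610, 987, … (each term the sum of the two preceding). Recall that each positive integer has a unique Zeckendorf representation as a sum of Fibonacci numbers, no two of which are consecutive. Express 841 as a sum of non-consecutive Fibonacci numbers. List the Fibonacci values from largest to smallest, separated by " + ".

610 + 144 + 55 + 21 + 8 + 3

Repeatedly subtract the largest Fibonacci number that fits:
take 610 (≤ 841); 841 − 610 = 231
take 144 (≤ 231); 231 − 144 = 87
take 55 (≤ 87); 87 − 55 = 32
take 21 (≤ 32); 32 − 21 = 11
take 8 (≤ 11); 11 − 8 = 3
take 3 (≤ 3); 3 − 3 = 0
So 841 = 610 + 144 + 55 + 21 + 8 + 3, with no two terms consecutive in the sequence.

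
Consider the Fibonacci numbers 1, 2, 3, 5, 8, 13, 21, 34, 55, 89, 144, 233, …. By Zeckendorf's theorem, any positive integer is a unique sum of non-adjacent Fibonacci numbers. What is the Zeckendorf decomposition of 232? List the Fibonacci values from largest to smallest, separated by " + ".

144 + 55 + 21 + 8 + 3 + 1

232: greatest Fibonacci not exceeding it is 144, leaving 88
88: greatest Fibonacci not exceeding it is 55, leaving 33
33: greatest Fibonacci not exceeding it is 21, leaving 12
12: greatest Fibonacci not exceeding it is 8, leaving 4
4: greatest Fibonacci not exceeding it is 3, leaving 1
1: greatest Fibonacci not exceeding it is 1, leaving 0
So 232 = 144 + 55 + 21 + 8 + 3 + 1, with no two terms consecutive in the sequence.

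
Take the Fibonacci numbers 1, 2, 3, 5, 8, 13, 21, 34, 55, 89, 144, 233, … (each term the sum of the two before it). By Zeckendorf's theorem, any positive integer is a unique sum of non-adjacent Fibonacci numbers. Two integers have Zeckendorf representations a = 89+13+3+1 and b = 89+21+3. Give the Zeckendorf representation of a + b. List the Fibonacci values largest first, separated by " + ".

144 + 55 + 13 + 5 + 2

The two numbers are 106 and 113, so their sum is 219.
Greedy algorithm:
144 ≤ 219 < 233, so take 144; remainder 75
55 ≤ 75 < 89, so take 55; remainder 20
13 ≤ 20 < 21, so take 13; remainder 7
5 ≤ 7 < 8, so take 5; remainder 2
2 ≤ 2 < 3, so take 2; remainder 0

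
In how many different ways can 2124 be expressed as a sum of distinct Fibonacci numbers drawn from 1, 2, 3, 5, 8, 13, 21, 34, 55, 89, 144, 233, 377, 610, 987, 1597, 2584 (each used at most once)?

Starting from the Zeckendorf form and repeatedly splitting a term F_k into F_{k−1} + F_{k−2} (when neither is already used) reaches every representation.
2124 = 1597+377+144+5+1 = 1597+377+144+3+2+1 = 1597+377+89+55+5+1 = 1597+377+89+55+3+2+1 = … (24 more), for 28 in all.

28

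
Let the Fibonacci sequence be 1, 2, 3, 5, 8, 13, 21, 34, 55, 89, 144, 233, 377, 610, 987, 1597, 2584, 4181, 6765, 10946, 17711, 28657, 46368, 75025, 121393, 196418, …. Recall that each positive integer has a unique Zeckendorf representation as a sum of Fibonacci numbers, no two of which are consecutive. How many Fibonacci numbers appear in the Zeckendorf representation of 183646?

8

Repeatedly subtract the largest Fibonacci number that fits:
183646 − 121393 = 62253
62253 − 46368 = 15885
15885 − 10946 = 4939
4939 − 4181 = 758
758 − 610 = 148
148 − 144 = 4
4 − 3 = 1
1 − 1 = 0
183646 = 121393 + 46368 + 10946 + 4181 + 610 + 144 + 3 + 1, which has 8 terms.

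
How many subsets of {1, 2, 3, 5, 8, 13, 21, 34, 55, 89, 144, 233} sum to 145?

5

Starting from the Zeckendorf form and repeatedly splitting a term F_k into F_{k−1} + F_{k−2} (when neither is already used) reaches every representation.
145 = 144+1 = 89+55+1 = 89+34+21+1 = … (2 more), for 5 in all.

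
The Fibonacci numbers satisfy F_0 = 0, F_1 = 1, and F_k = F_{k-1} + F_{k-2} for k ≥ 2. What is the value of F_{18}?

Iterating the recurrence up to F_{10} = 55 and F_{9} = 34:
F_{11} = F_{10} + F_{9} = 55 + 34 = 89
F_{12} = F_{11} + F_{10} = 89 + 55 = 144
F_{13} = F_{12} + F_{11} = 144 + 89 = 233
F_{14} = F_{13} + F_{12} = 233 + 144 = 377
F_{15} = F_{14} + F_{13} = 377 + 233 = 610
F_{16} = F_{15} + F_{14} = 610 + 377 = 987
F_{17} = F_{16} + F_{15} = 987 + 610 = 1597
F_{18} = F_{17} + F_{16} = 1597 + 987 = 2584

2584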